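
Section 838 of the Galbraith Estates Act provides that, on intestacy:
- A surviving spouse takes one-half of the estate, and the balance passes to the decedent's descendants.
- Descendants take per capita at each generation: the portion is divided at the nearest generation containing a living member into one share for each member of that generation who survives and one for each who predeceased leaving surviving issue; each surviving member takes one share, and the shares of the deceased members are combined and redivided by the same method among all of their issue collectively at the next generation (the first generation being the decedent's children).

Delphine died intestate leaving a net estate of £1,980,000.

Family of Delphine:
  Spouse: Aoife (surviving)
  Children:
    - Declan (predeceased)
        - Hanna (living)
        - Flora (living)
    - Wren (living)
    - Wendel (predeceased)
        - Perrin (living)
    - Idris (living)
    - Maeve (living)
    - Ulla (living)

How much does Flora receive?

Aoife takes one-half of £1,980,000 = £990,000. The remaining £990,000 passes to the descendants.
The descendants' portion (£990,000) is divided at the children's generation into 6 shares of £165,000. Wren, Idris, Maeve, and Ulla each take £165,000. The 2 shares of the deceased (Declan and Wendel) are combined into a pool of £330,000.
That pool (£330,000) is divided at the grandchildren's generation equally among Hanna, Flora, and Perrin: £110,000 each.

Flora receives £110,000.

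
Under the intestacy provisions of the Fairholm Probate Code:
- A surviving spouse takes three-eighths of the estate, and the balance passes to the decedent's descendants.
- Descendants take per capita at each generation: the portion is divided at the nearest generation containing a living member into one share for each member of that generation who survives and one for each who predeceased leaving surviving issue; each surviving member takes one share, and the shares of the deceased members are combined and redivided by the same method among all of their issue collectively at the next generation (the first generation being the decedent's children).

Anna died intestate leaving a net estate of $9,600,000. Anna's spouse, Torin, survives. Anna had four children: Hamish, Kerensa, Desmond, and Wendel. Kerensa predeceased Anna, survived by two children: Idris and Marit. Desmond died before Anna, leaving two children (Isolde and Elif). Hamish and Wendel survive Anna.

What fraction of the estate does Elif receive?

Elif receives 5/64 of the estate.

Torin takes three-eighths of $9,600,000 = $3,600,000. The remaining $6,000,000 passes to the descendants.
The descendants' portion ($6,000,000) is divided at the children's generation into 4 shares of $1,500,000. Hamish and Wendel each take $1,500,000. The 2 shares of the deceased (Kerensa and Desmond) are combined into a pool of $3,000,000.
That pool ($3,000,000) is divided at the grandchildren's generation equally among Idris, Marit, Isolde, and Elif: $750,000 each.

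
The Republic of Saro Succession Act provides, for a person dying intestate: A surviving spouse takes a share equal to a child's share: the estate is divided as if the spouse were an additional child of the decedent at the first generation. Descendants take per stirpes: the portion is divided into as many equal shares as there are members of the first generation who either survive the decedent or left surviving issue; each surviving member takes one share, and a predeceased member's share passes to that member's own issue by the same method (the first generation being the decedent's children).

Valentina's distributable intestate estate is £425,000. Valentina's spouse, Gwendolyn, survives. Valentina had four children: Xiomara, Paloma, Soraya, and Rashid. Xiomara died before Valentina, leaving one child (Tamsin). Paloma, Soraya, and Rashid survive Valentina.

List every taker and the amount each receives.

The spouse counts as an additional share at the children's level, so there are 5 primary shares of £85,000. Gwendolyn takes one such share (£85,000).
The children's combined portion (£340,000) is divided into 4 shares of £85,000: Paloma, Soraya, and Rashid each take £85,000; Xiomara's £85,000 share passes to Xiomara's issue.
Xiomara's share (£85,000) passes entirely to Tamsin.

Gwendolyn: £85,000; Tamsin: £85,000; Paloma: £85,000; Soraya: £85,000; Rashid: £85,000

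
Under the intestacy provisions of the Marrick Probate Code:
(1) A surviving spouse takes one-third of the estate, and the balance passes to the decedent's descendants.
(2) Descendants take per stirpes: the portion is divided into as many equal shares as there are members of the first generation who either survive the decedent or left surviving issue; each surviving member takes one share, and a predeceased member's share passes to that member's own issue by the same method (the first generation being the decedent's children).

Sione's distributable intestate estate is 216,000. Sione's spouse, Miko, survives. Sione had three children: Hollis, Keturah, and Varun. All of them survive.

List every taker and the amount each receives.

Miko takes one-third of 216,000 = 72,000. The remaining 144,000 passes to the descendants.
The descendants' portion (144,000) is divided into 3 shares of 48,000: Hollis, Keturah, and Varun each take 48,000.

Miko: 72,000; Hollis: 48,000; Keturah: 48,000; Varun: 48,000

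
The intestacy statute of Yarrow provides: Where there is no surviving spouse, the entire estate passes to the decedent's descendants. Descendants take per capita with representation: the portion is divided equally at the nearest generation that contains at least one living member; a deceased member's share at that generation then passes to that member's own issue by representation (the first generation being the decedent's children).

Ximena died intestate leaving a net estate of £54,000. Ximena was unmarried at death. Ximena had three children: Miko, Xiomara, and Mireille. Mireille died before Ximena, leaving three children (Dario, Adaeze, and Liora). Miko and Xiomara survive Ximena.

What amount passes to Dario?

The entire £54,000 passes to the descendants.
That amount (£54,000) is divided into 3 shares of £18,000: Miko and Xiomara each take £18,000; Mireille's £18,000 share passes to Mireille's issue.
Mireille's share (£18,000) is divided into 3 shares of £6,000: Dario, Adaeze, and Liora each take £6,000.

Dario receives £6,000.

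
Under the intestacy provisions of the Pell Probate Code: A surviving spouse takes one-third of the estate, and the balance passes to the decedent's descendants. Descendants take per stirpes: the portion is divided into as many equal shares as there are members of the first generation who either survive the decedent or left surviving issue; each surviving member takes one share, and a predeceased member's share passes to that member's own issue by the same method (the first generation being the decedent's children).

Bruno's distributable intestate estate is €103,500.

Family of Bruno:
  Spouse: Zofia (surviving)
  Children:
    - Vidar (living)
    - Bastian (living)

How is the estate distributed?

Zofia: €34,500; Vidar: €34,500; Bastian: €34,500

Zofia takes one-third of €103,500 = €34,500. The remaining €69,000 passes to the descendants.
The descendants' portion (€69,000) is divided into 2 shares of €34,500: Vidar and Bastian each take €34,500.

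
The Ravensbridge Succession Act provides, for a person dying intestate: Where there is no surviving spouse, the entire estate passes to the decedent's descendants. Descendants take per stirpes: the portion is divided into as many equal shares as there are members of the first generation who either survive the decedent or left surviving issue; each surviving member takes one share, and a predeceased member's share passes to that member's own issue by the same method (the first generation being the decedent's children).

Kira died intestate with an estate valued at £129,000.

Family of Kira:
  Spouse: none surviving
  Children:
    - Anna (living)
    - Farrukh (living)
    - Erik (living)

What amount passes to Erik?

The entire £129,000 passes to the descendants.
That amount (£129,000) is divided into 3 shares of £43,000: Anna, Farrukh, and Erik each take £43,000.

Erik receives £43,000.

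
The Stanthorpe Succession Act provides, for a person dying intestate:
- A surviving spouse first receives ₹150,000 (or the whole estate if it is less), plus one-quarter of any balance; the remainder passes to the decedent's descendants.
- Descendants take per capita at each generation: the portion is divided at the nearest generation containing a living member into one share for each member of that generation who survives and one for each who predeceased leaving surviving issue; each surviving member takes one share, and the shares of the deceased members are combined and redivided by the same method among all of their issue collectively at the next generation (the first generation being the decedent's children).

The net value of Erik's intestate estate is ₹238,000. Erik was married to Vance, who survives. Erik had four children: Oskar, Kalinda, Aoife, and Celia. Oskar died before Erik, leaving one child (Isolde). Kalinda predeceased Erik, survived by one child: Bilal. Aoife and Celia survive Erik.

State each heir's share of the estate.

Vance first takes ₹150,000, leaving a balance of ₹88,000. Vance then takes one-quarter of the balance (₹22,000), for a total of ₹172,000. The remaining ₹66,000 passes to the descendants.
The descendants' portion (₹66,000) is divided at the children's generation into 4 shares of ₹16,500. Aoife and Celia each take ₹16,500. The 2 shares of the deceased (Oskar and Kalinda) are combined into a pool of ₹33,000.
That pool (₹33,000) is divided at the grandchildren's generation equally among Isolde and Bilal: ₹16,500 each.

Vance: ₹172,000; Isolde: ₹16,500; Bilal: ₹16,500; Aoife: ₹16,500; Celia: ₹16,500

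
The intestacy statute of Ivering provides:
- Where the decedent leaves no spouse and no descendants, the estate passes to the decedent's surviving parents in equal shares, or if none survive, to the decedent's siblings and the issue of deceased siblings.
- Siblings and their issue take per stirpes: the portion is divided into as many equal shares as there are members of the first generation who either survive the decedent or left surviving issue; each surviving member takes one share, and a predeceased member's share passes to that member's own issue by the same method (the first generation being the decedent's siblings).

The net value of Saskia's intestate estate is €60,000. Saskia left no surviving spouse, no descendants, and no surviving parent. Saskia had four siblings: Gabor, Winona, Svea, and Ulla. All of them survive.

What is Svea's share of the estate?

The entire €60,000 passes to the siblings and their issue.
That amount (€60,000) is divided into 4 shares of €15,000: Gabor, Winona, Svea, and Ulla each take €15,000.

Svea receives €15,000.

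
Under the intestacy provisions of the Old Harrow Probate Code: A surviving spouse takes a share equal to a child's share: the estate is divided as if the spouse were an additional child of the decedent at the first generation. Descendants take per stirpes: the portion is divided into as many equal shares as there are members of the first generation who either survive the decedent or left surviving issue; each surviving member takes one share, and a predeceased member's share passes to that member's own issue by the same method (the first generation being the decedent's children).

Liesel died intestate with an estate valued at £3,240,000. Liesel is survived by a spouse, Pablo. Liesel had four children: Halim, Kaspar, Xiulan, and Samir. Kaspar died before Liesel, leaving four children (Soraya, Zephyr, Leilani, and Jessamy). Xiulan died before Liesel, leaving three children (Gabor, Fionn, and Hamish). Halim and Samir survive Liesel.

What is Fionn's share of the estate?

Fionn receives £216,000.

The spouse counts as an additional share at the children's level, so there are 5 primary shares of £648,000. Pablo takes one such share (£648,000).
The children's combined portion (£2,592,000) is divided into 4 shares of £648,000: Halim and Samir each take £648,000; Kaspar's £648,000 share passes to Kaspar's issue; Xiulan's £648,000 share passes to Xiulan's issue.
Kaspar's share (£648,000) is divided into 4 shares of £162,000: Soraya, Zephyr, Leilani, and Jessamy each take £162,000.
Xiulan's share (£648,000) is divided into 3 shares of £216,000: Gabor, Fionn, and Hamish each take £216,000.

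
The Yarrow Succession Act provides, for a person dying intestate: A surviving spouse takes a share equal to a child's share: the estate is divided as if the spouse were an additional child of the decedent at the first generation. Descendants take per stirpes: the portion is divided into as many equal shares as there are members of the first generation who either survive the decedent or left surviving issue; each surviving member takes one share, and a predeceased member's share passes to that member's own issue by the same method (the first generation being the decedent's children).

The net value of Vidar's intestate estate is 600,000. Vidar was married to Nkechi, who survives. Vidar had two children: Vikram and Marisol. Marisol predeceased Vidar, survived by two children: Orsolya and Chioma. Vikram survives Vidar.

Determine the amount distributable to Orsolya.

Orsolya receives 100,000.

The spouse counts as an additional share at the children's level, so there are 3 primary shares of 200,000. Nkechi takes one such share (200,000).
The children's combined portion (400,000) is divided into 2 shares of 200,000: Vikram takes 200,000; Marisol's 200,000 share passes to Marisol's issue.
Marisol's share (200,000) is divided into 2 shares of 100,000: Orsolya and Chioma each take 100,000.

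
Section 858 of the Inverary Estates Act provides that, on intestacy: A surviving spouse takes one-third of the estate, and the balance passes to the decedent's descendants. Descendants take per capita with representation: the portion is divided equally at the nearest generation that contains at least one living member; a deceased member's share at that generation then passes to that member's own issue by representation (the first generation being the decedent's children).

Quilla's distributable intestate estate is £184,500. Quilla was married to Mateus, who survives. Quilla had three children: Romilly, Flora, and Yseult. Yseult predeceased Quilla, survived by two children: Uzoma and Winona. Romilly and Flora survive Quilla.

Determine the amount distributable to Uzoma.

Mateus takes one-third of £184,500 = £61,500. The remaining £123,000 passes to the descendants.
The descendants' portion (£123,000) is divided into 3 shares of £41,000: Romilly and Flora each take £41,000; Yseult's £41,000 share passes to Yseult's issue.
Yseult's share (£41,000) is divided into 2 shares of £20,500: Uzoma and Winona each take £20,500.

Uzoma receives £20,500.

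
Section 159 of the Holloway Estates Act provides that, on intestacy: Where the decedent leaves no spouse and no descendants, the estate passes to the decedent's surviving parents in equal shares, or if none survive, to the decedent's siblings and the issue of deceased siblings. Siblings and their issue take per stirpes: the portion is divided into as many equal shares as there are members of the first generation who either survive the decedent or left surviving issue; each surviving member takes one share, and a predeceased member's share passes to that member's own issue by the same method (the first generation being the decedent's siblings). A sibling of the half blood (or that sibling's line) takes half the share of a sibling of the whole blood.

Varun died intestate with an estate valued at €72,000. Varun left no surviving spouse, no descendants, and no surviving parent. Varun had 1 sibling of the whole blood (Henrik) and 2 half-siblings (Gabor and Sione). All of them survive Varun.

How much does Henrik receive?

Henrik receives €36,000.

The entire €72,000 passes to the siblings and their issue.
Counting each half-blood sibling's line as half a unit, there are 2 units in €72,000, so one unit is €36,000. Whole-blood lines (Henrik) take €36,000 each; half-blood lines (Gabor and Sione) take €18,000 each.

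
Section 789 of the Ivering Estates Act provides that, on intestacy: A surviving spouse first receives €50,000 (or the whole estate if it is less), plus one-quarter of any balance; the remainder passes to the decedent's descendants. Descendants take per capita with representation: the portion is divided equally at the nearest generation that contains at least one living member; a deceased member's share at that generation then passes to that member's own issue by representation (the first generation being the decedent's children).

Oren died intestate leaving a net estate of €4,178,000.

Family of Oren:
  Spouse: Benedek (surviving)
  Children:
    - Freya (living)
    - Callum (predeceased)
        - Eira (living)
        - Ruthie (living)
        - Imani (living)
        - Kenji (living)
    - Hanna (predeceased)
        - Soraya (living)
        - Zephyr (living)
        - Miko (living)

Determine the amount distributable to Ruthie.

Benedek first takes €50,000, leaving a balance of €4,128,000. Benedek then takes one-quarter of the balance (€1,032,000), for a total of €1,082,000. The remaining €3,096,000 passes to the descendants.
The descendants' portion (€3,096,000) is divided into 3 shares of €1,032,000: Freya takes €1,032,000; Callum's €1,032,000 share passes to Callum's issue; Hanna's €1,032,000 share passes to Hanna's issue.
Callum's share (€1,032,000) is divided into 4 shares of €258,000: Eira, Ruthie, Imani, and Kenji each take €258,000.
Hanna's share (€1,032,000) is divided into 3 shares of €344,000: Soraya, Zephyr, and Miko each take €344,000.

Ruthie receives €258,000.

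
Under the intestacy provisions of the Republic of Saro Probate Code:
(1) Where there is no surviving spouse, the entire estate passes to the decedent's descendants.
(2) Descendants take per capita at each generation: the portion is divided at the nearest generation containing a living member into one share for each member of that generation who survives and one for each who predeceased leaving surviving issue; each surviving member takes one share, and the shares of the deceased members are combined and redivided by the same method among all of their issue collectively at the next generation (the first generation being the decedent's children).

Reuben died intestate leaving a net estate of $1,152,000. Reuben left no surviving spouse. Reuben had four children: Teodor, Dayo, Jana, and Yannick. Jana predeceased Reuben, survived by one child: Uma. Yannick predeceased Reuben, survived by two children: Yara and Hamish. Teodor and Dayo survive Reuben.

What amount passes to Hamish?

The entire $1,152,000 passes to the descendants.
That amount ($1,152,000) is divided at the children's generation into 4 shares of $288,000. Teodor and Dayo each take $288,000. The 2 shares of the deceased (Jana and Yannick) are combined into a pool of $576,000.
That pool ($576,000) is divided at the grandchildren's generation equally among Uma, Yara, and Hamish: $192,000 each.

Hamish receives $192,000.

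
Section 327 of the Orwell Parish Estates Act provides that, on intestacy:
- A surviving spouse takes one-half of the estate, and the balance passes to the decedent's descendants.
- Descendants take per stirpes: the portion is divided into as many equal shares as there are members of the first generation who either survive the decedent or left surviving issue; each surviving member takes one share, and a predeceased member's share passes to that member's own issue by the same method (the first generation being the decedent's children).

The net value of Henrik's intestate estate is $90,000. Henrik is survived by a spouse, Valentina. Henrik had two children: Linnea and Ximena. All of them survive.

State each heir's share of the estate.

Valentina takes one-half of $90,000 = $45,000. The remaining $45,000 passes to the descendants.
The descendants' portion ($45,000) is divided into 2 shares of $22,500: Linnea and Ximena each take $22,500.

Valentina: $45,000; Linnea: $22,500; Ximena: $22,500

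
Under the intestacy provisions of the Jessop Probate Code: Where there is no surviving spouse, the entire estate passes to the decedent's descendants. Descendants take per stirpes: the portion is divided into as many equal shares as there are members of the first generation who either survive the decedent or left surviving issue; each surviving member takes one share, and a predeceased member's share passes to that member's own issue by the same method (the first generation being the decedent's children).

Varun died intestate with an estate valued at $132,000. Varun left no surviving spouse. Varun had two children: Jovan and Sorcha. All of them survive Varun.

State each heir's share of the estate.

The entire $132,000 passes to the descendants.
That amount ($132,000) is divided into 2 shares of $66,000: Jovan and Sorcha each take $66,000.

Jovan: $66,000; Sorcha: $66,000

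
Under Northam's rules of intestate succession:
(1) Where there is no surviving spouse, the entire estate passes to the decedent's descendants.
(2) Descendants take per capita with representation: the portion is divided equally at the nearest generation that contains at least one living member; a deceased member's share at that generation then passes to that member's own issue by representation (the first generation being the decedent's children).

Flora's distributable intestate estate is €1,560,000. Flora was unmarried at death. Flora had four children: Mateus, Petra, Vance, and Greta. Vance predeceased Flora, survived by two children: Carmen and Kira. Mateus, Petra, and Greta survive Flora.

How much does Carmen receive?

Carmen receives €195,000.

The entire €1,560,000 passes to the descendants.
That amount (€1,560,000) is divided into 4 shares of €390,000: Mateus, Petra, and Greta each take €390,000; Vance's €390,000 share passes to Vance's issue.
Vance's share (€390,000) is divided into 2 shares of €195,000: Carmen and Kira each take €195,000.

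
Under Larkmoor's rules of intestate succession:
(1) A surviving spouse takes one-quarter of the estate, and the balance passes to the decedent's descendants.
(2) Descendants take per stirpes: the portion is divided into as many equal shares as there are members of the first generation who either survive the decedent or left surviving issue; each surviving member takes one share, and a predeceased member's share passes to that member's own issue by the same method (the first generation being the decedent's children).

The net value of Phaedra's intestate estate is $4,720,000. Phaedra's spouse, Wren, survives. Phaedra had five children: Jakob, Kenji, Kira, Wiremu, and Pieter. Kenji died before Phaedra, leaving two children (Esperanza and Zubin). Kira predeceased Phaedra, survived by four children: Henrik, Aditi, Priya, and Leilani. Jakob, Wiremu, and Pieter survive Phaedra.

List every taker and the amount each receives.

Wren takes one-quarter of $4,720,000 = $1,180,000. The remaining $3,540,000 passes to the descendants.
The descendants' portion ($3,540,000) is divided into 5 shares of $708,000: Jakob, Wiremu, and Pieter each take $708,000; Kenji's $708,000 share passes to Kenji's issue; Kira's $708,000 share passes to Kira's issue.
Kenji's share ($708,000) is divided into 2 shares of $354,000: Esperanza and Zubin each take $354,000.
Kira's share ($708,000) is divided into 4 shares of $177,000: Henrik, Aditi, Priya, and Leilani each take $177,000.

Wren: $1,180,000; Jakob: $708,000; Esperanza: $354,000; Zubin: $354,000; Henrik: $177,000; Aditi: $177,000; Priya: $177,000; Leilani: $177,000; Wiremu: $708,000; Pieter: $708,000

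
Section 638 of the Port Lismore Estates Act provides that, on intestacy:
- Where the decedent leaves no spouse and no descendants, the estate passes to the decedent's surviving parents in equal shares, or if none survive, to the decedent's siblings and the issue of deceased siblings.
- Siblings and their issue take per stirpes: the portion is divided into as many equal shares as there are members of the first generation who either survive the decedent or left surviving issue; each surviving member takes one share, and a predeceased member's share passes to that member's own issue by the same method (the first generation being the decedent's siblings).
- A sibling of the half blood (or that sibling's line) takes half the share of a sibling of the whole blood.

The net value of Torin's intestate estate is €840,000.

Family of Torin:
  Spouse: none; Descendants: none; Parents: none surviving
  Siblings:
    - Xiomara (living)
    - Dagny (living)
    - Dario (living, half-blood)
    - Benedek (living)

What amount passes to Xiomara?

Xiomara receives €240,000.

The entire €840,000 passes to the siblings and their issue.
Counting each half-blood sibling's line as half a unit, there are 7/2 units in €840,000, so one unit is €240,000. Whole-blood lines (Xiomara, Dagny, and Benedek) take €240,000 each; half-blood lines (Dario) take €120,000 each.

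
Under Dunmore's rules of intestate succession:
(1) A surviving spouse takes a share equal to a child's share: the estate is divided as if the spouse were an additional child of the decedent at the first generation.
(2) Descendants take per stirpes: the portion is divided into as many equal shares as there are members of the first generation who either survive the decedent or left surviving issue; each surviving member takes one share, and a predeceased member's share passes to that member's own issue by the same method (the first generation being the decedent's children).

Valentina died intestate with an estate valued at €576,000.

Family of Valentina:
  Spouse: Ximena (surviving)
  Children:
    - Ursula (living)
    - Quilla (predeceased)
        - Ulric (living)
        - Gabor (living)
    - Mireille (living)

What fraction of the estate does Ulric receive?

Ulric receives 1/8 of the estate.

The spouse counts as an additional share at the children's level, so there are 4 primary shares of €144,000. Ximena takes one such share (€144,000).
The children's combined portion (€432,000) is divided into 3 shares of €144,000: Ursula and Mireille each take €144,000; Quilla's €144,000 share passes to Quilla's issue.
Quilla's share (€144,000) is divided into 2 shares of €72,000: Ulric and Gabor each take €72,000.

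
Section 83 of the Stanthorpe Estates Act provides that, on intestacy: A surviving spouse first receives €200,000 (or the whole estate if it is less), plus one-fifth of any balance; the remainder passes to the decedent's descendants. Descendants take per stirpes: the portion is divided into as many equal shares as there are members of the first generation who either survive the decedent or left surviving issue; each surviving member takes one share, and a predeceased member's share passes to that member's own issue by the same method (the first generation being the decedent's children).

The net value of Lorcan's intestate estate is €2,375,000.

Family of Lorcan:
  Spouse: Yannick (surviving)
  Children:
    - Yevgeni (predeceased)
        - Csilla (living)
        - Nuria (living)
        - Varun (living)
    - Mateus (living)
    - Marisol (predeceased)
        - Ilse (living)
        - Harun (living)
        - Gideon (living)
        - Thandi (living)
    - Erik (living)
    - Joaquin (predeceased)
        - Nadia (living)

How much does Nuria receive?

Nuria receives €116,000.

Yannick first takes €200,000, leaving a balance of €2,175,000. Yannick then takes one-fifth of the balance (€435,000), for a total of €635,000. The remaining €1,740,000 passes to the descendants.
The descendants' portion (€1,740,000) is divided into 5 shares of €348,000: Mateus and Erik each take €348,000; Yevgeni's €348,000 share passes to Yevgeni's issue; Marisol's €348,000 share passes to Marisol's issue; Joaquin's €348,000 share passes to Joaquin's issue.
Yevgeni's share (€348,000) is divided into 3 shares of €116,000: Csilla, Nuria, and Varun each take €116,000.
Marisol's share (€348,000) is divided into 4 shares of €87,000: Ilse, Harun, Gideon, and Thandi each take €87,000.
Joaquin's share (€348,000) passes entirely to Nadia.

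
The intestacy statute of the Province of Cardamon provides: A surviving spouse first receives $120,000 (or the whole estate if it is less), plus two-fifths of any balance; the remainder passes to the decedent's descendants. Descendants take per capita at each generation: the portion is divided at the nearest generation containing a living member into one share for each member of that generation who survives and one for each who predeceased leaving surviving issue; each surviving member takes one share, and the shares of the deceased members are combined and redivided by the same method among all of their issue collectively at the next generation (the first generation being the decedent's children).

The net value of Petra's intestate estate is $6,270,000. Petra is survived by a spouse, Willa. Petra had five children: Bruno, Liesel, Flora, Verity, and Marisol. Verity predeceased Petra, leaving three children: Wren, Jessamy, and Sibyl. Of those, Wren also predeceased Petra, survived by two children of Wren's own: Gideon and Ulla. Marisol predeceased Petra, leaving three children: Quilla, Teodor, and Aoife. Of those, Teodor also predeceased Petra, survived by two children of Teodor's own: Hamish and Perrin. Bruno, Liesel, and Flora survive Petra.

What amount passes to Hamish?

Hamish receives $123,000.

Willa first takes $120,000, leaving a balance of $6,150,000. Willa then takes two-fifths of the balance ($2,460,000), for a total of $2,580,000. The remaining $3,690,000 passes to the descendants.
The descendants' portion ($3,690,000) is divided at the children's generation into 5 shares of $738,000. Bruno, Liesel, and Flora each take $738,000. The 2 shares of the deceased (Verity and Marisol) are combined into a pool of $1,476,000.
That pool ($1,476,000) is divided at the grandchildren's generation into 6 shares of $246,000. Jessamy, Sibyl, Quilla, and Aoife each take $246,000. The 2 shares of the deceased (Wren and Teodor) are combined into a pool of $492,000.
That pool ($492,000) is divided at the great-grandchildren's generation equally among Gideon, Ulla, Hamish, and Perrin: $123,000 each.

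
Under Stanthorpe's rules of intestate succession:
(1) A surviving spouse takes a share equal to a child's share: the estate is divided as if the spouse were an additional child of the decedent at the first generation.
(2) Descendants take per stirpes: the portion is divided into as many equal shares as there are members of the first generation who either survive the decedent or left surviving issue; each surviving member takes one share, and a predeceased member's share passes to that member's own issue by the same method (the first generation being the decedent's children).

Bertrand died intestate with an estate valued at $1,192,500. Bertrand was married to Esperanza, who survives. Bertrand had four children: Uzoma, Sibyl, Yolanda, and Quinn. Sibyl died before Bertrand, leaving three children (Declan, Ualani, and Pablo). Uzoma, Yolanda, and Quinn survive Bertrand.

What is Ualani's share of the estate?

Ualani receives $79,500.

The spouse counts as an additional share at the children's level, so there are 5 primary shares of $238,500. Esperanza takes one such share ($238,500).
The children's combined portion ($954,000) is divided into 4 shares of $238,500: Uzoma, Yolanda, and Quinn each take $238,500; Sibyl's $238,500 share passes to Sibyl's issue.
Sibyl's share ($238,500) is divided into 3 shares of $79,500: Declan, Ualani, and Pablo each take $79,500.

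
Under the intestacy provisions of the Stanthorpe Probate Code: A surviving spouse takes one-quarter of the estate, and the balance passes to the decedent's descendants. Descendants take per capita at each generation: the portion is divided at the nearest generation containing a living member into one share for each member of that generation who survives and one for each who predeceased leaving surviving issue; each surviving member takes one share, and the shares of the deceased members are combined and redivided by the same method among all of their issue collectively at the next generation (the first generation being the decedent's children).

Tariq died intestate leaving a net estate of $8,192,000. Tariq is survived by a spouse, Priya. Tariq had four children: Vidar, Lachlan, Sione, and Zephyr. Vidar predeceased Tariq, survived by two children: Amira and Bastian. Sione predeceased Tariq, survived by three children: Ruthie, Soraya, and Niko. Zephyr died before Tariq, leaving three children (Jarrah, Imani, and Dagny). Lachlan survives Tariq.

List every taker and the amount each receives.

Priya: $2,048,000; Amira: $576,000; Bastian: $576,000; Lachlan: $1,536,000; Ruthie: $576,000; Soraya: $576,000; Niko: $576,000; Jarrah: $576,000; Imani: $576,000; Dagny: $576,000

Priya takes one-quarter of $8,192,000 = $2,048,000. The remaining $6,144,000 passes to the descendants.
The descendants' portion ($6,144,000) is divided at the children's generation into 4 shares of $1,536,000. Lachlan takes $1,536,000. The 3 shares of the deceased (Vidar, Sione, and Zephyr) are combined into a pool of $4,608,000.
That pool ($4,608,000) is divided at the grandchildren's generation equally among Amira, Bastian, Ruthie, Soraya, Niko, Jarrah, Imani, and Dagny: $576,000 each.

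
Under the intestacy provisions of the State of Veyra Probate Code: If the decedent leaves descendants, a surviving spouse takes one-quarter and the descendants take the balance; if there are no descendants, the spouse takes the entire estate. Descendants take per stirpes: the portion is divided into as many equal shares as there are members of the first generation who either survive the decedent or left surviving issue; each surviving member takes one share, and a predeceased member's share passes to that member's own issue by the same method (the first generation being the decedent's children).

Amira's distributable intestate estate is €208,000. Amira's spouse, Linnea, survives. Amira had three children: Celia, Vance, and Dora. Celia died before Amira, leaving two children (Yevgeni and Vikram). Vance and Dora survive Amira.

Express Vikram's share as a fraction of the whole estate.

Vikram receives 1/8 of the estate.

Linnea takes one-quarter of €208,000 = €52,000. The remaining €156,000 passes to the descendants.
The descendants' portion (€156,000) is divided into 3 shares of €52,000: Vance and Dora each take €52,000; Celia's €52,000 share passes to Celia's issue.
Celia's share (€52,000) is divided into 2 shares of €26,000: Yevgeni and Vikram each take €26,000.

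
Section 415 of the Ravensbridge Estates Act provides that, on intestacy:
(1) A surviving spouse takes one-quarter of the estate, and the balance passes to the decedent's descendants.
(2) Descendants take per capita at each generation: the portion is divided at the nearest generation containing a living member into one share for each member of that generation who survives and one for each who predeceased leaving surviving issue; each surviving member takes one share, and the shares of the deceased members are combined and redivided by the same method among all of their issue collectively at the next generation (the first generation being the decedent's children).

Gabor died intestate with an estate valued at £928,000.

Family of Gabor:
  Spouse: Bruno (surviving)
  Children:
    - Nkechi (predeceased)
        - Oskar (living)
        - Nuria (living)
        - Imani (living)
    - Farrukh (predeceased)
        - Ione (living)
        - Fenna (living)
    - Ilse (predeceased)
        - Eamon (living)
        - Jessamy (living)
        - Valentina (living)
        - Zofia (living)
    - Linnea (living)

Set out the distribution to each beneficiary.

Bruno takes one-quarter of £928,000 = £232,000. The remaining £696,000 passes to the descendants.
The descendants' portion (£696,000) is divided at the children's generation into 4 shares of £174,000. Linnea takes £174,000. The 3 shares of the deceased (Nkechi, Farrukh, and Ilse) are combined into a pool of £522,000.
That pool (£522,000) is divided at the grandchildren's generation equally among Oskar, Nuria, Imani, Ione, Fenna, Eamon, Jessamy, Valentina, and Zofia: £58,000 each.

Bruno: £232,000; Oskar: £58,000; Nuria: £58,000; Imani: £58,000; Ione: £58,000; Fenna: £58,000; Eamon: £58,000; Jessamy: £58,000; Valentina: £58,000; Zofia: £58,000; Linnea: £174,000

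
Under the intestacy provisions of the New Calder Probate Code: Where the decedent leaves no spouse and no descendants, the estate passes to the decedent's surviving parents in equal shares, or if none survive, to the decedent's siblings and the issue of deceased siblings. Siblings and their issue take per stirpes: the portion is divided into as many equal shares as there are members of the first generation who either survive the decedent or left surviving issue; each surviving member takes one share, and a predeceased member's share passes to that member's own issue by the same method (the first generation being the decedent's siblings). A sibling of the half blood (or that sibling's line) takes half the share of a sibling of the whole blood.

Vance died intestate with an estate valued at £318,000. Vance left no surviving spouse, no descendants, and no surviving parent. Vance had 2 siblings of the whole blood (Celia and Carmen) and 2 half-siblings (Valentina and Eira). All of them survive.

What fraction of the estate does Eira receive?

The entire £318,000 passes to the siblings and their issue.
Counting each half-blood sibling's line as half a unit, there are 3 units in £318,000, so one unit is £106,000. Whole-blood lines (Celia and Carmen) take £106,000 each; half-blood lines (Valentina and Eira) take £53,000 each.

Eira receives 1/6 of the estate.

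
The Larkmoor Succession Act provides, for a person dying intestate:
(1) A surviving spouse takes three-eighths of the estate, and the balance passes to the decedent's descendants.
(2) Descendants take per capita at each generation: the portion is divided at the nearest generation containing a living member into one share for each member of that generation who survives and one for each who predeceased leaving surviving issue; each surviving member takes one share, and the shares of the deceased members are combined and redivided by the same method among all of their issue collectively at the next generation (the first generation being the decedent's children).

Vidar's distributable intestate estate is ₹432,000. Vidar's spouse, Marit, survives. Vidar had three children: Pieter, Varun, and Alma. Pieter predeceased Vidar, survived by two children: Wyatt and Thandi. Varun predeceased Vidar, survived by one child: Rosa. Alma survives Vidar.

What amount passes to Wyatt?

Marit takes three-eighths of ₹432,000 = ₹162,000. The remaining ₹270,000 passes to the descendants.
The descendants' portion (₹270,000) is divided at the children's generation into 3 shares of ₹90,000. Alma takes ₹90,000. The 2 shares of the deceased (Pieter and Varun) are combined into a pool of ₹180,000.
That pool (₹180,000) is divided at the grandchildren's generation equally among Wyatt, Thandi, and Rosa: ₹60,000 each.

Wyatt receives ₹60,000.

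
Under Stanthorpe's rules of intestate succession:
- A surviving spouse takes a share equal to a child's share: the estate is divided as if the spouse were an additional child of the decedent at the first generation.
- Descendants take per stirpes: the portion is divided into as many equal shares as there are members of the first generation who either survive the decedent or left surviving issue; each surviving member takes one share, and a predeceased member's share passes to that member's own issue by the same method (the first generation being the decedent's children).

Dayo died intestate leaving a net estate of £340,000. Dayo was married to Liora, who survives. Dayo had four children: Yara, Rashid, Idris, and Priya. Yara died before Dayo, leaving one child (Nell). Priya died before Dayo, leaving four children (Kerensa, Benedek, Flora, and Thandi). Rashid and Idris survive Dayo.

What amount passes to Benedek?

The spouse counts as an additional share at the children's level, so there are 5 primary shares of £68,000. Liora takes one such share (£68,000).
The children's combined portion (£272,000) is divided into 4 shares of £68,000: Rashid and Idris each take £68,000; Yara's £68,000 share passes to Yara's issue; Priya's £68,000 share passes to Priya's issue.
Yara's share (£68,000) passes entirely to Nell.
Priya's share (£68,000) is divided into 4 shares of £17,000: Kerensa, Benedek, Flora, and Thandi each take £17,000.

Benedek receives £17,000.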